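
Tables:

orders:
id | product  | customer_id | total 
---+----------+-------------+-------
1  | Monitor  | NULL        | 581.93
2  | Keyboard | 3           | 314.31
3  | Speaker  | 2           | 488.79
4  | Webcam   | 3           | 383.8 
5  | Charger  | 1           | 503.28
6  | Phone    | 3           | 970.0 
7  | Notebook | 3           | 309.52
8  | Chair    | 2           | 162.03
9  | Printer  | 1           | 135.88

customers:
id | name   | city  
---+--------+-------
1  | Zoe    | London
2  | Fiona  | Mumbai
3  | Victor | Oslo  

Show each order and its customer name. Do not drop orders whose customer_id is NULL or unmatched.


LEFT JOIN keeps every row from orders (the left table); where customer_id has no match in customers, the customer columns become NULL. Walk through each order:
  - order 1 (Monitor): customer_id=NULL, no match -> kept with NULL
  - order 2 (Keyboard): customer_id=3 -> matches Victor
  - order 3 (Speaker): customer_id=2 -> matches Fiona
  - order 4 (Webcam): customer_id=3 -> matches Victor
  - order 5 (Charger): customer_id=1 -> matches Zoe
  - order 6 (Phone): customer_id=3 -> matches Victor
  - order 7 (Notebook): customer_id=3 -> matches Victor
  - order 8 (Chair): customer_id=2 -> matches Fiona
  - order 9 (Printer): customer_id=1 -> matches Zoe
All 9 rows appear; 1 has NULL customer.

SQL:
SELECT a.product, b.name AS customer
FROM orders a
LEFT JOIN customers b ON a.customer_id = b.id

Result:
product  | customer
---------+---------
Monitor  | NULL    
Keyboard | Victor  
Speaker  | Fiona   
Webcam   | Victor  
Charger  | Zoe     
Phone    | Victor  
Notebook | Victor  
Chair    | Fiona   
Printer  | Zoe     


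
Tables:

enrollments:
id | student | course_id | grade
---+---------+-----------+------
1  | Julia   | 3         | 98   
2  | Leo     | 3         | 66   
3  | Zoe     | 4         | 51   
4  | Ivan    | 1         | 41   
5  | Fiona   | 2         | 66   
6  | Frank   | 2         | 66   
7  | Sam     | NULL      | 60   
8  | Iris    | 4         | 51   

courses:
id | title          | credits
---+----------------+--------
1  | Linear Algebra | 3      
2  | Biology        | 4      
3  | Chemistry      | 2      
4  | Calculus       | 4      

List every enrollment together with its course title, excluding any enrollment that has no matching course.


INNER JOIN keeps only enrollments rows whose course_id matches an id in courses. Walk through each enrollment:
  - enrollment 1 (Julia): course_id=3 -> matches Chemistry
  - enrollment 2 (Leo): course_id=3 -> matches Chemistry
  - enrollment 3 (Zoe): course_id=4 -> matches Calculus
  - enrollment 4 (Ivan): course_id=1 -> matches Linear Algebra
  - enrollment 5 (Fiona): course_id=2 -> matches Biology
  - enrollment 6 (Frank): course_id=2 -> matches Biology
  - enrollment 7 (Sam): course_id=NULL, no match -> dropped
  - enrollment 8 (Iris): course_id=4 -> matches Calculus
So 1 of 8 rows is dropped.

SQL:
SELECT a.student, b.title AS course
FROM enrollments a
INNER JOIN courses b ON a.course_id = b.id

Result:
student | course        
--------+---------------
Julia   | Chemistry     
Leo     | Chemistry     
Zoe     | Calculus      
Ivan    | Linear Algebra
Fiona   | Biology       
Frank   | Biology       
Iris    | Calculus      


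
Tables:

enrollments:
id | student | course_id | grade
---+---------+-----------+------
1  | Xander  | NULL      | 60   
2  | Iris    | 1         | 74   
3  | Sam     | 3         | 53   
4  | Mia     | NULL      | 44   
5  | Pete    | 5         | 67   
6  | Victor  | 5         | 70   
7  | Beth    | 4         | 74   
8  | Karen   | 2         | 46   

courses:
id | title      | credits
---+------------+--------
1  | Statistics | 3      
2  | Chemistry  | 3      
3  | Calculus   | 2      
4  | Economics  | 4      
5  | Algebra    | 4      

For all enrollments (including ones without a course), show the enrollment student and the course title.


LEFT JOIN keeps every row from enrollments (the left table); where course_id has no match in courses, the course columns become NULL. Walk through each enrollment:
  - enrollment 1 (Xander): course_id=NULL, no match -> kept with NULL
  - enrollment 2 (Iris): course_id=1 -> matches Statistics
  - enrollment 3 (Sam): course_id=3 -> matches Calculus
  - enrollment 4 (Mia): course_id=NULL, no match -> kept with NULL
  - enrollment 5 (Pete): course_id=5 -> matches Algebra
  - enrollment 6 (Victor): course_id=5 -> matches Algebra
  - enrollment 7 (Beth): course_id=4 -> matches Economics
  - enrollment 8 (Karen): course_id=2 -> matches Chemistry
All 8 rows appear; 2 have NULL course.

SQL:
SELECT a.student, b.title AS course
FROM enrollments a
LEFT JOIN courses b ON a.course_id = b.id

Result:
student | course    
--------+-----------
Xander  | NULL      
Iris    | Statistics
Sam     | Calculus  
Mia     | NULL      
Pete    | Algebra   
Victor  | Algebra   
Beth    | Economics 
Karen   | Chemistry 


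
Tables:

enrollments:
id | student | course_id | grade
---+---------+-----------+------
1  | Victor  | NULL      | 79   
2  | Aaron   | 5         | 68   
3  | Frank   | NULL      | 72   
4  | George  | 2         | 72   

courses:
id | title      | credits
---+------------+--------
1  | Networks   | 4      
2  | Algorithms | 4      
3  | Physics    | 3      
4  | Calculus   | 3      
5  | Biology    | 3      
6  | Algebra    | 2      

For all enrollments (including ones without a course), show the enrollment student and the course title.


LEFT JOIN keeps every row from enrollments (the left table); where course_id has no match in courses, the course columns become NULL. Walk through each enrollment:
  - enrollment 1 (Victor): course_id=NULL, no match -> kept with NULL
  - enrollment 2 (Aaron): course_id=5 -> matches Biology
  - enrollment 3 (Frank): course_id=NULL, no match -> kept with NULL
  - enrollment 4 (George): course_id=2 -> matches Algorithms
All 4 rows appear; 2 have NULL course.

SQL:
SELECT a.student, b.title AS course
FROM enrollments a
LEFT JOIN courses b ON a.course_id = b.id

Result:
student | course    
--------+-----------
Victor  | NULL      
Aaron   | Biology   
Frank   | NULL      
George  | Algorithms


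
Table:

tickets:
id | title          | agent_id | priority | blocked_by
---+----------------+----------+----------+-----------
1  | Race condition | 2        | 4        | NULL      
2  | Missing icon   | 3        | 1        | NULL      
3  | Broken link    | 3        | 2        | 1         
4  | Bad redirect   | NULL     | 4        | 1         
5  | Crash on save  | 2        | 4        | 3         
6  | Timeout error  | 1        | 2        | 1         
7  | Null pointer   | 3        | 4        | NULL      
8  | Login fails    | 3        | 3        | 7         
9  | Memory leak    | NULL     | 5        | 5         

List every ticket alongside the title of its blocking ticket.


This is a self-join: tickets is joined to a second copy of itself, matching each row's blocked_by to another row's id. Use LEFT JOIN so rows with blocked_by=NULL are kept.
  - ticket 1 (Race condition): blocked_by=NULL -> NULL
  - ticket 2 (Missing icon): blocked_by=NULL -> NULL
  - ticket 3 (Broken link): blocked_by=1 -> Race condition
  - ticket 4 (Bad redirect): blocked_by=1 -> Race condition
  - ticket 5 (Crash on save): blocked_by=3 -> Broken link
  - ticket 6 (Timeout error): blocked_by=1 -> Race condition
  - ticket 7 (Null pointer): blocked_by=NULL -> NULL
  - ticket 8 (Login fails): blocked_by=7 -> Null pointer
  - ticket 9 (Memory leak): blocked_by=5 -> Crash on save

SQL:
SELECT a.title AS item, b.title AS blocked_by
FROM tickets a
LEFT JOIN tickets b ON a.blocked_by = b.id

Result:
item           | blocked_by    
---------------+---------------
Race condition | NULL          
Missing icon   | NULL          
Broken link    | Race condition
Bad redirect   | Race condition
Crash on save  | Broken link   
Timeout error  | Race condition
Null pointer   | NULL          
Login fails    | Null pointer  
Memory leak    | Crash on save 


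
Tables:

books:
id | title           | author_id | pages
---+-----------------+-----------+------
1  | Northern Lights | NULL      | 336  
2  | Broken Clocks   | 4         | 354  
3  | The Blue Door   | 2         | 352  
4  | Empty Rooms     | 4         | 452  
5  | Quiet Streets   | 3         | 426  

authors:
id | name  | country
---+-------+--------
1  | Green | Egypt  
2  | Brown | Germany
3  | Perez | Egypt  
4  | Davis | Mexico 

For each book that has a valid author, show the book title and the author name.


INNER JOIN keeps only books rows whose author_id matches an id in authors. Walk through each book:
  - book 1 (Northern Lights): author_id=NULL, no match -> dropped
  - book 2 (Broken Clocks): author_id=4 -> matches Davis
  - book 3 (The Blue Door): author_id=2 -> matches Brown
  - book 4 (Empty Rooms): author_id=4 -> matches Davis
  - book 5 (Quiet Streets): author_id=3 -> matches Perez
So 1 of 5 rows is dropped.

SQL:
SELECT a.title, b.name AS author
FROM books a
INNER JOIN authors b ON a.author_id = b.id

Result:
title         | author
--------------+-------
Broken Clocks | Davis 
The Blue Door | Brown 
Empty Rooms   | Davis 
Quiet Streets | Perez 


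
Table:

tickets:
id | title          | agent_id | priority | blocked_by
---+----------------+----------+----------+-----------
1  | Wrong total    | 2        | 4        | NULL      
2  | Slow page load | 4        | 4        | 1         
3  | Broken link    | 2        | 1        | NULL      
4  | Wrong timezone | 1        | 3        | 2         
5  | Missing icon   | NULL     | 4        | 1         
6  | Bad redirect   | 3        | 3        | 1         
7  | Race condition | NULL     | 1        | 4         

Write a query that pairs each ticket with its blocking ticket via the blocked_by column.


This is a self-join: tickets is joined to a second copy of itself, matching each row's blocked_by to another row's id. Use LEFT JOIN so rows with blocked_by=NULL are kept.
  - ticket 1 (Wrong total): blocked_by=NULL -> NULL
  - ticket 2 (Slow page load): blocked_by=1 -> Wrong total
  - ticket 3 (Broken link): blocked_by=NULL -> NULL
  - ticket 4 (Wrong timezone): blocked_by=2 -> Slow page load
  - ticket 5 (Missing icon): blocked_by=1 -> Wrong total
  - ticket 6 (Bad redirect): blocked_by=1 -> Wrong total
  - ticket 7 (Race condition): blocked_by=4 -> Wrong timezone

SQL:
SELECT a.title AS item, b.title AS blocked_by
FROM tickets a
LEFT JOIN tickets b ON a.blocked_by = b.id

Result:
item           | blocked_by    
---------------+---------------
Wrong total    | NULL          
Slow page load | Wrong total   
Broken link    | NULL          
Wrong timezone | Slow page load
Missing icon   | Wrong total   
Bad redirect   | Wrong total   
Race condition | Wrong timezone


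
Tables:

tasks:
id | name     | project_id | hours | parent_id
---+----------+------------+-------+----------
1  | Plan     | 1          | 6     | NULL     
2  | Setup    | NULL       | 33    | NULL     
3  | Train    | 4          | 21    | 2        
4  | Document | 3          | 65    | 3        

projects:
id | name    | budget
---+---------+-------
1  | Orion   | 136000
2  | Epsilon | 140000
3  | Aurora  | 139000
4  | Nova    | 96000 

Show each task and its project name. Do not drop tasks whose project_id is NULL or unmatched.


LEFT JOIN keeps every row from tasks (the left table); where project_id has no match in projects, the project columns become NULL. Walk through each task:
  - task 1 (Plan): project_id=1 -> matches Orion
  - task 2 (Setup): project_id=NULL, no match -> kept with NULL
  - task 3 (Train): project_id=4 -> matches Nova
  - task 4 (Document): project_id=3 -> matches Aurora
All 4 rows appear; 1 has NULL project.

SQL:
SELECT a.name, b.name AS project
FROM tasks a
LEFT JOIN projects b ON a.project_id = b.id

Result:
name     | project
---------+--------
Plan     | Orion  
Setup    | NULL   
Train    | Nova   
Document | Aurora 


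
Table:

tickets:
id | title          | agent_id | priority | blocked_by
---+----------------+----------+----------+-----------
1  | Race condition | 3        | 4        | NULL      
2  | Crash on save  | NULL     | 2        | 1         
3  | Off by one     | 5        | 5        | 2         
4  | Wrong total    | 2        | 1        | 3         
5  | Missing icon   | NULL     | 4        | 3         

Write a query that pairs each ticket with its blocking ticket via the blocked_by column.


This is a self-join: tickets is joined to a second copy of itself, matching each row's blocked_by to another row's id. Use LEFT JOIN so rows with blocked_by=NULL are kept.
  - ticket 1 (Race condition): blocked_by=NULL -> NULL
  - ticket 2 (Crash on save): blocked_by=1 -> Race condition
  - ticket 3 (Off by one): blocked_by=2 -> Crash on save
  - ticket 4 (Wrong total): blocked_by=3 -> Off by one
  - ticket 5 (Missing icon): blocked_by=3 -> Off by one

SQL:
SELECT a.title AS item, b.title AS blocked_by
FROM tickets a
LEFT JOIN tickets b ON a.blocked_by = b.id

Result:
item           | blocked_by    
---------------+---------------
Race condition | NULL          
Crash on save  | Race condition
Off by one     | Crash on save 
Wrong total    | Off by one    
Missing icon   | Off by one    


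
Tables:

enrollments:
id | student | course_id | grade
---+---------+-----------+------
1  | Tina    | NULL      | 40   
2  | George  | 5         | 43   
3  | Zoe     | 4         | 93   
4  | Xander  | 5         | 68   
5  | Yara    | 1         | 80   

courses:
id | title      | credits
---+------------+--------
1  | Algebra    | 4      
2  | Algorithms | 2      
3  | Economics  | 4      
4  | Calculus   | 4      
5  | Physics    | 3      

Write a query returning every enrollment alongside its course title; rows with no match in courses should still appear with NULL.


LEFT JOIN keeps every row from enrollments (the left table); where course_id has no match in courses, the course columns become NULL. Walk through each enrollment:
  - enrollment 1 (Tina): course_id=NULL, no match -> kept with NULL
  - enrollment 2 (George): course_id=5 -> matches Physics
  - enrollment 3 (Zoe): course_id=4 -> matches Calculus
  - enrollment 4 (Xander): course_id=5 -> matches Physics
  - enrollment 5 (Yara): course_id=1 -> matches Algebra
All 5 rows appear; 1 has NULL course.

SQL:
SELECT a.student, b.title AS course
FROM enrollments a
LEFT JOIN courses b ON a.course_id = b.id

Result:
student | course  
--------+---------
Tina    | NULL    
George  | Physics 
Zoe     | Calculus
Xander  | Physics 
Yara    | Algebra 


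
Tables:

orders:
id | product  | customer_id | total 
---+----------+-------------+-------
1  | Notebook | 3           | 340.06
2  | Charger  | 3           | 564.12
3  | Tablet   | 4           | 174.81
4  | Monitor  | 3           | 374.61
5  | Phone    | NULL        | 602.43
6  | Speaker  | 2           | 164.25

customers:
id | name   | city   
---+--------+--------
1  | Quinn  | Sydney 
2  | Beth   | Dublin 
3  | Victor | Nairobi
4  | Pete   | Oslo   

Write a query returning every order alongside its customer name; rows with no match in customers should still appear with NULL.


LEFT JOIN keeps every row from orders (the left table); where customer_id has no match in customers, the customer columns become NULL. Walk through each order:
  - order 1 (Notebook): customer_id=3 -> matches Victor
  - order 2 (Charger): customer_id=3 -> matches Victor
  - order 3 (Tablet): customer_id=4 -> matches Pete
  - order 4 (Monitor): customer_id=3 -> matches Victor
  - order 5 (Phone): customer_id=NULL, no match -> kept with NULL
  - order 6 (Speaker): customer_id=2 -> matches Beth
All 6 rows appear; 1 has NULL customer.

SQL:
SELECT a.product, b.name AS customer
FROM orders a
LEFT JOIN customers b ON a.customer_id = b.id

Result:
product  | customer
---------+---------
Notebook | Victor  
Charger  | Victor  
Tablet   | Pete    
Monitor  | Victor  
Phone    | NULL    
Speaker  | Beth    


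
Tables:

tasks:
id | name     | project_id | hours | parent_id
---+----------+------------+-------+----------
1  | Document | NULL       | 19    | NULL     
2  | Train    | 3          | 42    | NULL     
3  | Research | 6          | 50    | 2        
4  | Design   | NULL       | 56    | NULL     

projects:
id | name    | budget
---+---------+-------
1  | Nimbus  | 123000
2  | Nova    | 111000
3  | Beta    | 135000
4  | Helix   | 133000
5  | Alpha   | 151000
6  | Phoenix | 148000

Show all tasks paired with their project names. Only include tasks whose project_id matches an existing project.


INNER JOIN keeps only tasks rows whose project_id matches an id in projects. Walk through each task:
  - task 1 (Document): project_id=NULL, no match -> dropped
  - task 2 (Train): project_id=3 -> matches Beta
  - task 3 (Research): project_id=6 -> matches Phoenix
  - task 4 (Design): project_id=NULL, no match -> dropped
So 2 of 4 rows are dropped.

SQL:
SELECT a.name, b.name AS project
FROM tasks a
INNER JOIN projects b ON a.project_id = b.id

Result:
name     | project
---------+--------
Train    | Beta   
Research | Phoenix


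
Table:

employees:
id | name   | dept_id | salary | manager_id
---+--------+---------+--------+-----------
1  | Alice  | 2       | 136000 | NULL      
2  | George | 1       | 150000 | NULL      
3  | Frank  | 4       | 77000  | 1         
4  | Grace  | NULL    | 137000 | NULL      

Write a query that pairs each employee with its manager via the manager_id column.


This is a self-join: employees is joined to a second copy of itself, matching each row's manager_id to another row's id. Use LEFT JOIN so rows with manager_id=NULL are kept.
  - employee 1 (Alice): manager_id=NULL -> NULL
  - employee 2 (George): manager_id=NULL -> NULL
  - employee 3 (Frank): manager_id=1 -> Alice
  - employee 4 (Grace): manager_id=NULL -> NULL

SQL:
SELECT a.name AS item, b.name AS manager
FROM employees a
LEFT JOIN employees b ON a.manager_id = b.id

Result:
item   | manager
-------+--------
Alice  | NULL   
George | NULL   
Frank  | Alice  
Grace  | NULL   


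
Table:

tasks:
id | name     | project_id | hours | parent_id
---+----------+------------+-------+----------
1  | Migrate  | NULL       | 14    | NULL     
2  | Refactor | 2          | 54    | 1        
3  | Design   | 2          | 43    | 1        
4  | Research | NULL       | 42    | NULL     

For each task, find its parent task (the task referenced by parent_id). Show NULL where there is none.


This is a self-join: tasks is joined to a second copy of itself, matching each row's parent_id to another row's id. Use LEFT JOIN so rows with parent_id=NULL are kept.
  - task 1 (Migrate): parent_id=NULL -> NULL
  - task 2 (Refactor): parent_id=1 -> Migrate
  - task 3 (Design): parent_id=1 -> Migrate
  - task 4 (Research): parent_id=NULL -> NULL

SQL:
SELECT a.name AS item, b.name AS parent
FROM tasks a
LEFT JOIN tasks b ON a.parent_id = b.id

Result:
item     | parent 
---------+--------
Migrate  | NULL   
Refactor | Migrate
Design   | Migrate
Research | NULL   


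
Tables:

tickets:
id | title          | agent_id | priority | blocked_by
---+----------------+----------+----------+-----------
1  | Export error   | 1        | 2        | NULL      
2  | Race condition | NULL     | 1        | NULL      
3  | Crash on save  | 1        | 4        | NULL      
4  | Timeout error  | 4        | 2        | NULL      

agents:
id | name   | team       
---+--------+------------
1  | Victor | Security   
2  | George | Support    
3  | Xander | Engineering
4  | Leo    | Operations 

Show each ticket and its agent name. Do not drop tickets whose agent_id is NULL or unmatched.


LEFT JOIN keeps every row from tickets (the left table); where agent_id has no match in agents, the agent columns become NULL. Walk through each ticket:
  - ticket 1 (Export error): agent_id=1 -> matches Victor
  - ticket 2 (Race condition): agent_id=NULL, no match -> kept with NULL
  - ticket 3 (Crash on save): agent_id=1 -> matches Victor
  - ticket 4 (Timeout error): agent_id=4 -> matches Leo
All 4 rows appear; 1 has NULL agent.

SQL:
SELECT a.title, b.name AS agent
FROM tickets a
LEFT JOIN agents b ON a.agent_id = b.id

Result:
title          | agent 
---------------+-------
Export error   | Victor
Race condition | NULL  
Crash on save  | Victor
Timeout error  | Leo   


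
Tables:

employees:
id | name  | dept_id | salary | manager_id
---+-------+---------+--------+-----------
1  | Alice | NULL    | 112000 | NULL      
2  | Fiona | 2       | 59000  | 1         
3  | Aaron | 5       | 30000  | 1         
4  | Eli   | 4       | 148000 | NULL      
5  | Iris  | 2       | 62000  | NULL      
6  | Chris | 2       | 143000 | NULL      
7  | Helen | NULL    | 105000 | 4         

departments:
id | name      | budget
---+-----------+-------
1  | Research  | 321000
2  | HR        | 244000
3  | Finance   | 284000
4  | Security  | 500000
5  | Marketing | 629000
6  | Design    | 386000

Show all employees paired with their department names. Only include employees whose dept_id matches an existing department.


INNER JOIN keeps only employees rows whose dept_id matches an id in departments. Walk through each employee:
  - employee 1 (Alice): dept_id=NULL, no match -> dropped
  - employee 2 (Fiona): dept_id=2 -> matches HR
  - employee 3 (Aaron): dept_id=5 -> matches Marketing
  - employee 4 (Eli): dept_id=4 -> matches Security
  - employee 5 (Iris): dept_id=2 -> matches HR
  - employee 6 (Chris): dept_id=2 -> matches HR
  - employee 7 (Helen): dept_id=NULL, no match -> dropped
So 2 of 7 rows are dropped.

SQL:
SELECT a.name, b.name AS department
FROM employees a
INNER JOIN departments b ON a.dept_id = b.id

Result:
name  | department
------+-----------
Fiona | HR        
Aaron | Marketing 
Eli   | Security  
Iris  | HR        
Chris | HR        


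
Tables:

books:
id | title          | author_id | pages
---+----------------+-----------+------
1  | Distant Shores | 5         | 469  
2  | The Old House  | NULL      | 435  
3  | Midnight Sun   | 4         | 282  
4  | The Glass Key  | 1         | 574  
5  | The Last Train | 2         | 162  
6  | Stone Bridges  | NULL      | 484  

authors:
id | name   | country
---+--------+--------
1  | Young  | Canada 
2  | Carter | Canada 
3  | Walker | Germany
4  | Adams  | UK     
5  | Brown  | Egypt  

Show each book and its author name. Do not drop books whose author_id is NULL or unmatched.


LEFT JOIN keeps every row from books (the left table); where author_id has no match in authors, the author columns become NULL. Walk through each book:
  - book 1 (Distant Shores): author_id=5 -> matches Brown
  - book 2 (The Old House): author_id=NULL, no match -> kept with NULL
  - book 3 (Midnight Sun): author_id=4 -> matches Adams
  - book 4 (The Glass Key): author_id=1 -> matches Young
  - book 5 (The Last Train): author_id=2 -> matches Carter
  - book 6 (Stone Bridges): author_id=NULL, no match -> kept with NULL
All 6 rows appear; 2 have NULL author.

SQL:
SELECT a.title, b.name AS author
FROM books a
LEFT JOIN authors b ON a.author_id = b.id

Result:
title          | author
---------------+-------
Distant Shores | Brown 
The Old House  | NULL  
Midnight Sun   | Adams 
The Glass Key  | Young 
The Last Train | Carter
Stone Bridges  | NULL  


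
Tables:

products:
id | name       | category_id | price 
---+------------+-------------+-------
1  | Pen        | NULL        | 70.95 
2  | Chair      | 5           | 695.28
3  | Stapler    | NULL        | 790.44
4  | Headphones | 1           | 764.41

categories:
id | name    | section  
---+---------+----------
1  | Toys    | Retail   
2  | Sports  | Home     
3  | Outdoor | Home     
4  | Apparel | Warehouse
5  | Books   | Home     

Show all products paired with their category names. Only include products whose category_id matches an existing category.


INNER JOIN keeps only products rows whose category_id matches an id in categories. Walk through each product:
  - product 1 (Pen): category_id=NULL, no match -> dropped
  - product 2 (Chair): category_id=5 -> matches Books
  - product 3 (Stapler): category_id=NULL, no match -> dropped
  - product 4 (Headphones): category_id=1 -> matches Toys
So 2 of 4 rows are dropped.

SQL:
SELECT a.name, b.name AS category
FROM products a
INNER JOIN categories b ON a.category_id = b.id

Result:
name       | category
-----------+---------
Chair      | Books   
Headphones | Toys    


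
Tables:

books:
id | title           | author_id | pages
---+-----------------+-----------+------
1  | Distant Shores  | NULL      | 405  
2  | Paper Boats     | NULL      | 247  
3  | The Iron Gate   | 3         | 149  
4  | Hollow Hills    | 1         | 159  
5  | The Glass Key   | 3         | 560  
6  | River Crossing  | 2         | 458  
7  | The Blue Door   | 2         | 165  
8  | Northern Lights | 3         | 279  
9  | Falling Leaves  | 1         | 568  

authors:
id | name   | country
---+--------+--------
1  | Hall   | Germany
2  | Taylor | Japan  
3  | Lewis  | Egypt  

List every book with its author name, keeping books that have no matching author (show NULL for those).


LEFT JOIN keeps every row from books (the left table); where author_id has no match in authors, the author columns become NULL. Walk through each book:
  - book 1 (Distant Shores): author_id=NULL, no match -> kept with NULL
  - book 2 (Paper Boats): author_id=NULL, no match -> kept with NULL
  - book 3 (The Iron Gate): author_id=3 -> matches Lewis
  - book 4 (Hollow Hills): author_id=1 -> matches Hall
  - book 5 (The Glass Key): author_id=3 -> matches Lewis
  - book 6 (River Crossing): author_id=2 -> matches Taylor
  - book 7 (The Blue Door): author_id=2 -> matches Taylor
  - book 8 (Northern Lights): author_id=3 -> matches Lewis
  - book 9 (Falling Leaves): author_id=1 -> matches Hall
All 9 rows appear; 2 have NULL author.

SQL:
SELECT a.title, b.name AS author
FROM books a
LEFT JOIN authors b ON a.author_id = b.id

Result:
title           | author
----------------+-------
Distant Shores  | NULL  
Paper Boats     | NULL  
The Iron Gate   | Lewis 
Hollow Hills    | Hall  
The Glass Key   | Lewis 
River Crossing  | Taylor
The Blue Door   | Taylor
Northern Lights | Lewis 
Falling Leaves  | Hall  


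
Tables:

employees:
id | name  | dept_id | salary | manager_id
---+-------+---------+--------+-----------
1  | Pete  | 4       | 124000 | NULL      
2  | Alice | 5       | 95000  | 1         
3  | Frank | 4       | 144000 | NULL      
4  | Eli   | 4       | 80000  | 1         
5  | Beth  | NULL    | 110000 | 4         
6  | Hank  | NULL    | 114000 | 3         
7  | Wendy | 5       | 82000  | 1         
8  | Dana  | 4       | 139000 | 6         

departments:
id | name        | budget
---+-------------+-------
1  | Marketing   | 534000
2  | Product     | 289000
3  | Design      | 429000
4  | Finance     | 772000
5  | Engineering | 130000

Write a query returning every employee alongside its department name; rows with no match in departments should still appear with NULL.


LEFT JOIN keeps every row from employees (the left table); where dept_id has no match in departments, the department columns become NULL. Walk through each employee:
  - employee 1 (Pete): dept_id=4 -> matches Finance
  - employee 2 (Alice): dept_id=5 -> matches Engineering
  - employee 3 (Frank): dept_id=4 -> matches Finance
  - employee 4 (Eli): dept_id=4 -> matches Finance
  - employee 5 (Beth): dept_id=NULL, no match -> kept with NULL
  - employee 6 (Hank): dept_id=NULL, no match -> kept with NULL
  - employee 7 (Wendy): dept_id=5 -> matches Engineering
  - employee 8 (Dana): dept_id=4 -> matches Finance
All 8 rows appear; 2 have NULL department.

SQL:
SELECT a.name, b.name AS department
FROM employees a
LEFT JOIN departments b ON a.dept_id = b.id

Result:
name  | department 
------+------------
Pete  | Finance    
Alice | Engineering
Frank | Finance    
Eli   | Finance    
Beth  | NULL       
Hank  | NULL       
Wendy | Engineering
Dana  | Finance    


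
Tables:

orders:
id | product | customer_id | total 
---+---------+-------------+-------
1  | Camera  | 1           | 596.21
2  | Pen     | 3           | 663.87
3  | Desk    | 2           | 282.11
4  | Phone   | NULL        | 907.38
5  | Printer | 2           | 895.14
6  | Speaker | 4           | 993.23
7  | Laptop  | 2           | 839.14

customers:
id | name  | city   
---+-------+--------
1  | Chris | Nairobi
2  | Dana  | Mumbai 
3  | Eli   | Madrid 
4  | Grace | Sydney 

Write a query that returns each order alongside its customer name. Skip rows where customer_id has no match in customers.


INNER JOIN keeps only orders rows whose customer_id matches an id in customers. Walk through each order:
  - order 1 (Camera): customer_id=1 -> matches Chris
  - order 2 (Pen): customer_id=3 -> matches Eli
  - order 3 (Desk): customer_id=2 -> matches Dana
  - order 4 (Phone): customer_id=NULL, no match -> dropped
  - order 5 (Printer): customer_id=2 -> matches Dana
  - order 6 (Speaker): customer_id=4 -> matches Grace
  - order 7 (Laptop): customer_id=2 -> matches Dana
So 1 of 7 rows is dropped.

SQL:
SELECT a.product, b.name AS customer
FROM orders a
INNER JOIN customers b ON a.customer_id = b.id

Result:
product | customer
--------+---------
Camera  | Chris   
Pen     | Eli     
Desk    | Dana    
Printer | Dana    
Speaker | Grace   
Laptop  | Dana    


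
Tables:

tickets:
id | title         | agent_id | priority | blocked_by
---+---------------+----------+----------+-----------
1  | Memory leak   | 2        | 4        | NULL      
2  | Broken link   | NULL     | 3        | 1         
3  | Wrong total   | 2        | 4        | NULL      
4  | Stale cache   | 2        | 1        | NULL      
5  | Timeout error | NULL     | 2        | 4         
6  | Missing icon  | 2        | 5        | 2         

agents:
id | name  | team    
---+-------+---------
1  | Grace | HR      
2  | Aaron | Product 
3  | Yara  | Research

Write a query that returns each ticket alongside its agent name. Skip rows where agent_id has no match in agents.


INNER JOIN keeps only tickets rows whose agent_id matches an id in agents. Walk through each ticket:
  - ticket 1 (Memory leak): agent_id=2 -> matches Aaron
  - ticket 2 (Broken link): agent_id=NULL, no match -> dropped
  - ticket 3 (Wrong total): agent_id=2 -> matches Aaron
  - ticket 4 (Stale cache): agent_id=2 -> matches Aaron
  - ticket 5 (Timeout error): agent_id=NULL, no match -> dropped
  - ticket 6 (Missing icon): agent_id=2 -> matches Aaron
So 2 of 6 rows are dropped.

SQL:
SELECT a.title, b.name AS agent
FROM tickets a
INNER JOIN agents b ON a.agent_id = b.id

Result:
title        | agent
-------------+------
Memory leak  | Aaron
Wrong total  | Aaron
Stale cache  | Aaron
Missing icon | Aaron


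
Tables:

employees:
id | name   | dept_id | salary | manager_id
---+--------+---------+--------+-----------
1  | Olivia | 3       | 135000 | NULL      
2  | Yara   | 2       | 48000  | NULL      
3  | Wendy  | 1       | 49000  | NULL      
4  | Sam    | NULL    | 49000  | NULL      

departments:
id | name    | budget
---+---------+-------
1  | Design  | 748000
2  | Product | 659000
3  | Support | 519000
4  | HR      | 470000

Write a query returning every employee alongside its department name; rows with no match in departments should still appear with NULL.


LEFT JOIN keeps every row from employees (the left table); where dept_id has no match in departments, the department columns become NULL. Walk through each employee:
  - employee 1 (Olivia): dept_id=3 -> matches Support
  - employee 2 (Yara): dept_id=2 -> matches Product
  - employee 3 (Wendy): dept_id=1 -> matches Design
  - employee 4 (Sam): dept_id=NULL, no match -> kept with NULL
All 4 rows appear; 1 has NULL department.

SQL:
SELECT a.name, b.name AS department
FROM employees a
LEFT JOIN departments b ON a.dept_id = b.id

Result:
name   | department
-------+-----------
Olivia | Support   
Yara   | Product   
Wendy  | Design    
Sam    | NULL      


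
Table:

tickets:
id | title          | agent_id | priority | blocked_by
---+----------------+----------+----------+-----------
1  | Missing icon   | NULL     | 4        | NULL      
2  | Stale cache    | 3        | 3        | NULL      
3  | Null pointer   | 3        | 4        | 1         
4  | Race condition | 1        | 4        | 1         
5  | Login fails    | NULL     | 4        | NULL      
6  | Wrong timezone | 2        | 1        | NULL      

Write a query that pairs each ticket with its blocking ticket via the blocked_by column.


This is a self-join: tickets is joined to a second copy of itself, matching each row's blocked_by to another row's id. Use LEFT JOIN so rows with blocked_by=NULL are kept.
  - ticket 1 (Missing icon): blocked_by=NULL -> NULL
  - ticket 2 (Stale cache): blocked_by=NULL -> NULL
  - ticket 3 (Null pointer): blocked_by=1 -> Missing icon
  - ticket 4 (Race condition): blocked_by=1 -> Missing icon
  - ticket 5 (Login fails): blocked_by=NULL -> NULL
  - ticket 6 (Wrong timezone): blocked_by=NULL -> NULL

SQL:
SELECT a.title AS item, b.title AS blocked_by
FROM tickets a
LEFT JOIN tickets b ON a.blocked_by = b.id

Result:
item           | blocked_by  
---------------+-------------
Missing icon   | NULL        
Stale cache    | NULL        
Null pointer   | Missing icon
Race condition | Missing icon
Login fails    | NULL        
Wrong timezone | NULL        


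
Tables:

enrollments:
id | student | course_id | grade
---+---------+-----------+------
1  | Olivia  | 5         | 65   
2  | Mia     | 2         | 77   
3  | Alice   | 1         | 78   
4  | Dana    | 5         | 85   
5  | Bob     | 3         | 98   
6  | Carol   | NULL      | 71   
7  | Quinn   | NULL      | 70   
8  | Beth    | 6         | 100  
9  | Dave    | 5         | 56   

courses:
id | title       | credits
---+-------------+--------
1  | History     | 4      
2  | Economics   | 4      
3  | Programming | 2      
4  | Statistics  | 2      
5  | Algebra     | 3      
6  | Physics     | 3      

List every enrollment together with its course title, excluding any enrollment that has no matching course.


INNER JOIN keeps only enrollments rows whose course_id matches an id in courses. Walk through each enrollment:
  - enrollment 1 (Olivia): course_id=5 -> matches Algebra
  - enrollment 2 (Mia): course_id=2 -> matches Economics
  - enrollment 3 (Alice): course_id=1 -> matches History
  - enrollment 4 (Dana): course_id=5 -> matches Algebra
  - enrollment 5 (Bob): course_id=3 -> matches Programming
  - enrollment 6 (Carol): course_id=NULL, no match -> dropped
  - enrollment 7 (Quinn): course_id=NULL, no match -> dropped
  - enrollment 8 (Beth): course_id=6 -> matches Physics
  - enrollment 9 (Dave): course_id=5 -> matches Algebra
So 2 of 9 rows are dropped.

SQL:
SELECT a.student, b.title AS course
FROM enrollments a
INNER JOIN courses b ON a.course_id = b.id

Result:
student | course     
--------+------------
Olivia  | Algebra    
Mia     | Economics  
Alice   | History    
Dana    | Algebra    
Bob     | Programming
Beth    | Physics    
Dave    | Algebra    


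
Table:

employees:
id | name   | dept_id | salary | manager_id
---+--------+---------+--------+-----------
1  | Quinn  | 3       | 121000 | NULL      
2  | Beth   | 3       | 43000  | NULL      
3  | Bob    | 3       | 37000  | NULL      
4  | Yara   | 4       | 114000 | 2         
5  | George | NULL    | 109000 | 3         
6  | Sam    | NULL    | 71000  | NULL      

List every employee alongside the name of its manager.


This is a self-join: employees is joined to a second copy of itself, matching each row's manager_id to another row's id. Use LEFT JOIN so rows with manager_id=NULL are kept.
  - employee 1 (Quinn): manager_id=NULL -> NULL
  - employee 2 (Beth): manager_id=NULL -> NULL
  - employee 3 (Bob): manager_id=NULL -> NULL
  - employee 4 (Yara): manager_id=2 -> Beth
  - employee 5 (George): manager_id=3 -> Bob
  - employee 6 (Sam): manager_id=NULL -> NULL

SQL:
SELECT a.name AS item, b.name AS manager
FROM employees a
LEFT JOIN employees b ON a.manager_id = b.id

Result:
item   | manager
-------+--------
Quinn  | NULL   
Beth   | NULL   
Bob    | NULL   
Yara   | Beth   
George | Bob    
Sam    | NULL   


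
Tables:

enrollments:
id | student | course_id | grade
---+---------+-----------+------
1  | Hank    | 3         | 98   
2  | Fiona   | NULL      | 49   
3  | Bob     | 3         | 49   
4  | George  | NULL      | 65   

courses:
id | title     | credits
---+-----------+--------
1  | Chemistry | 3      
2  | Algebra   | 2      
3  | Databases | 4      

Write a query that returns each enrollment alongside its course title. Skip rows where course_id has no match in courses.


INNER JOIN keeps only enrollments rows whose course_id matches an id in courses. Walk through each enrollment:
  - enrollment 1 (Hank): course_id=3 -> matches Databases
  - enrollment 2 (Fiona): course_id=NULL, no match -> dropped
  - enrollment 3 (Bob): course_id=3 -> matches Databases
  - enrollment 4 (George): course_id=NULL, no match -> dropped
So 2 of 4 rows are dropped.

SQL:
SELECT a.student, b.title AS course
FROM enrollments a
INNER JOIN courses b ON a.course_id = b.id

Result:
student | course   
--------+----------
Hank    | Databases
Bob     | Databases


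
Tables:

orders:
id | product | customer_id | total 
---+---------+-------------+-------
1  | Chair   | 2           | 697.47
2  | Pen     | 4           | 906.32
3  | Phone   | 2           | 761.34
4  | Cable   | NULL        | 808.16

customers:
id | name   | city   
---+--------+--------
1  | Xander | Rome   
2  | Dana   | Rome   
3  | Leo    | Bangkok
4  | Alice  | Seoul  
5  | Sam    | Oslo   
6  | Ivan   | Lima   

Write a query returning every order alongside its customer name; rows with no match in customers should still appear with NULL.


LEFT JOIN keeps every row from orders (the left table); where customer_id has no match in customers, the customer columns become NULL. Walk through each order:
  - order 1 (Chair): customer_id=2 -> matches Dana
  - order 2 (Pen): customer_id=4 -> matches Alice
  - order 3 (Phone): customer_id=2 -> matches Dana
  - order 4 (Cable): customer_id=NULL, no match -> kept with NULL
All 4 rows appear; 1 has NULL customer.

SQL:
SELECT a.product, b.name AS customer
FROM orders a
LEFT JOIN customers b ON a.customer_id = b.id

Result:
product | customer
--------+---------
Chair   | Dana    
Pen     | Alice   
Phone   | Dana    
Cable   | NULL    


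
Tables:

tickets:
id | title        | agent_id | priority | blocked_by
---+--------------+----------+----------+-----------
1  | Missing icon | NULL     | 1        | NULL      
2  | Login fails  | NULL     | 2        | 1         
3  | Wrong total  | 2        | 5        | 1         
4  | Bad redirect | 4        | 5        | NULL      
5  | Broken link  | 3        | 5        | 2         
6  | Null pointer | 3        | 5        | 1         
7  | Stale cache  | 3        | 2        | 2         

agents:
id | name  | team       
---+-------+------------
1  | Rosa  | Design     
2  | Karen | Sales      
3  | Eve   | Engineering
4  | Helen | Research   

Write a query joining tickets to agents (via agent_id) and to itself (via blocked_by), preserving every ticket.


Two LEFT JOINs from the same base table tickets: one to agents via agent_id, one to tickets itself via blocked_by. Both are LEFT so every ticket is preserved.
Match against agents:
  - ticket 1 (Missing icon): agent_id=NULL, no match -> kept with NULL
  - ticket 2 (Login fails): agent_id=NULL, no match -> kept with NULL
  - ticket 3 (Wrong total): agent_id=2 -> matches Karen
  - ticket 4 (Bad redirect): agent_id=4 -> matches Helen
  - ticket 5 (Broken link): agent_id=3 -> matches Eve
  - ticket 6 (Null pointer): agent_id=3 -> matches Eve
  - ticket 7 (Stale cache): agent_id=3 -> matches Eve
Match against tickets (self):
  - ticket 1 (Missing icon): blocked_by=NULL -> NULL
  - ticket 2 (Login fails): blocked_by=1 -> Missing icon
  - ticket 3 (Wrong total): blocked_by=1 -> Missing icon
  - ticket 4 (Bad redirect): blocked_by=NULL -> NULL
  - ticket 5 (Broken link): blocked_by=2 -> Login fails
  - ticket 6 (Null pointer): blocked_by=1 -> Missing icon
  - ticket 7 (Stale cache): blocked_by=2 -> Login fails

SQL:
SELECT a.title, b.name AS agent, c.title AS blocked_by
FROM tickets a
LEFT JOIN agents b ON a.agent_id = b.id
LEFT JOIN tickets c ON a.blocked_by = c.id

Result:
title        | agent | blocked_by  
-------------+-------+-------------
Missing icon | NULL  | NULL        
Login fails  | NULL  | Missing icon
Wrong total  | Karen | Missing icon
Bad redirect | Helen | NULL        
Broken link  | Eve   | Login fails 
Null pointer | Eve   | Missing icon
Stale cache  | Eve   | Login fails 
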